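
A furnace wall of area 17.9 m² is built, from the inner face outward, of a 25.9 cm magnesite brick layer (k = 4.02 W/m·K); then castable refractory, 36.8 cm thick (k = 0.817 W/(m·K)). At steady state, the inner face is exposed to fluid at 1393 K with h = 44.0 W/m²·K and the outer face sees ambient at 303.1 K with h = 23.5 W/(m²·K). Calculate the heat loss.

Q = 33.6 kW

Series thermal resistances, inner to outer:
  R_conv,in = 1/(hA) = 1/(44.0·17.9) = 0.001270 K/W
  R_magnesite brick = L/(kA) = 0.259/(4.02·17.9) = 0.003599 K/W
  R_castable refractory = L/(kA) = 0.368/(0.817·17.9) = 0.02516 K/W
  R_conv,out = 1/(hA) = 1/(23.5·17.9) = 0.002377 K/W
ΣR = 0.001270 + 0.003599 + 0.02516 + 0.002377 = 0.03241 K/W
Q = ΔT/ΣR = (1393 K − 303.1 K)/0.03241 = 33600 W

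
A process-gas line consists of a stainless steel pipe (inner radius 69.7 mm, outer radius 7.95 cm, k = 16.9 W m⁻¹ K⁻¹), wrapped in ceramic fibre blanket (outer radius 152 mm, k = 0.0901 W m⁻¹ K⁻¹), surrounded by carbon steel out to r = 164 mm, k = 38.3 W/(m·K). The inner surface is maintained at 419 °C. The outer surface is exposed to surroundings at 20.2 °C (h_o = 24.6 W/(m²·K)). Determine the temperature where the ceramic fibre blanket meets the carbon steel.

Resistance network (inner→outer):
  R'_stainless steel = ln(0.0795/0.0697)/(2πk) = 0.1316/(2π·16.9) = 0.001239 m·K/W
  R'_ceramic fibre blanket = ln(0.152/0.0795)/(2πk) = 0.6481/(2π·0.0901) = 1.145 m·K/W
  R'_carbon steel = ln(0.164/0.152)/(2πk) = 0.07599/(2π·38.3) = 3.158×10^-4 m·K/W
  R'_conv,out = 1/(2πr h) = 1/(2π·0.164·24.6) = 0.03945 m·K/W
ΣR = 0.001239 + 1.145 + 3.158×10^-4 + 0.03945 = 1.186 m·K/W
Q' = ΔT/ΣR = (419 °C − 20.2 °C)/1.186 = 336.3 W/m
From the inner boundary to the ceramic fibre blanket/carbon steel interface, ΣR_partial = 1.146 m·K/W.
T_interface = T_in − Q'·ΣR_partial = 419 °C − (336.3)(1.146) = 33.6 °C

T = 33.6 °C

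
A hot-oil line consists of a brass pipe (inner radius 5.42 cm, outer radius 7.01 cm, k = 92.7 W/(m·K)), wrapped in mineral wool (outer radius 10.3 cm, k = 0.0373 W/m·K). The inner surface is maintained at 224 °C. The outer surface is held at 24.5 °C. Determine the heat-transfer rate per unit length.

Q' = 121 W/m

Series thermal resistances, inner to outer:
  R'_brass = ln(0.0701/0.0542)/(2πk) = 0.2572/(2π·92.7) = 4.417×10^-4 m·K/W
  R'_mineral wool = ln(0.103/0.0701)/(2πk) = 0.3848/(2π·0.0373) = 1.642 m·K/W
ΣR = 4.417×10^-4 + 1.642 = 1.642 m·K/W
Q' = ΔT/ΣR = (224 °C − 24.5 °C)/1.642 = 121 W/m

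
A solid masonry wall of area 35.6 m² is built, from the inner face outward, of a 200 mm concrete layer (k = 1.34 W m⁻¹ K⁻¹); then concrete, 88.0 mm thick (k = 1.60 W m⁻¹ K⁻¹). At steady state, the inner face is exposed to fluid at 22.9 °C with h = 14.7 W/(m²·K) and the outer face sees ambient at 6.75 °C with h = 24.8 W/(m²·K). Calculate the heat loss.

Treat each layer as a resistance in series:
  R_conv,in = 1/(hA) = 1/(14.7·35.6) = 0.001911 K/W
  R_concrete = L/(kA) = 0.200/(1.34·35.6) = 0.004193 K/W
  R_concrete = L/(kA) = 0.0880/(1.60·35.6) = 0.001545 K/W
  R_conv,out = 1/(hA) = 1/(24.8·35.6) = 0.001133 K/W
ΣR = 0.001911 + 0.004193 + 0.001545 + 0.001133 = 0.008782 K/W
Q = ΔT/ΣR = (22.9 °C − 6.75 °C)/0.008782 = 1840 W

Q = 1840 W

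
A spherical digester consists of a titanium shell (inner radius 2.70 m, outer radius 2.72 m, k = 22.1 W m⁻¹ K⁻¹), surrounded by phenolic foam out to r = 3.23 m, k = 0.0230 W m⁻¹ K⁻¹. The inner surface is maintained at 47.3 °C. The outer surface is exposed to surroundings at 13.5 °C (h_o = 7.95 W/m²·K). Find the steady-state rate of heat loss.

Treat each layer as a resistance in series:
  R_titanium = (1/2.70 − 1/2.72)/(4πk) = 0.002723/(4π·22.1) = 9.806×10^-6 K/W
  R_phenolic foam = (1/2.72 − 1/3.23)/(4πk) = 0.05805/(4π·0.0230) = 0.2008 K/W
  R_conv,out = 1/(4πr²h) = 1/(4π·3.23²·7.95) = 9.594×10^-4 K/W
ΣR = 9.806×10^-6 + 0.2008 + 9.594×10^-4 = 0.2018 K/W
Q = ΔT/ΣR = (47.3 °C − 13.5 °C)/0.2018 = 167 W

Q = 167 W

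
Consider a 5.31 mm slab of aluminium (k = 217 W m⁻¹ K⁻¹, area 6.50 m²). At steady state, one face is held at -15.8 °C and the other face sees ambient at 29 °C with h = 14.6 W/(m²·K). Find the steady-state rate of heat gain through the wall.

Series thermal resistances, inner to outer:
  R_aluminium = L/(kA) = 0.00531/(217·6.50) = 3.765×10^-6 K/W
  R_conv,out = 1/(hA) = 1/(14.6·6.50) = 0.01054 K/W
ΣR = 3.765×10^-6 + 0.01054 = 0.01054 K/W
Q = ΔT/ΣR = (-15.8 °C − 29 °C)/0.01054 = -4250 W
(Negative Q ⇒ heat flows inward; heat gain = 4250 W.)

Q = 4.25 kW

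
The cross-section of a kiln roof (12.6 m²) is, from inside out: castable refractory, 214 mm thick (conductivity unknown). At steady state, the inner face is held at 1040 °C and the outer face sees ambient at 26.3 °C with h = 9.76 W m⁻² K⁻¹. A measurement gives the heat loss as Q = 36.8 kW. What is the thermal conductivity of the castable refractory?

k = 0.875 W/m·K

ΣR = ΔT/Q = |1040 − 26.3|/36800 = 0.02755 K/W
Known resistances:
  R_conv,out = 1/(hA) = 1/(9.76·12.6) = 0.008132 K/W
R_castable refractory = ΣR − ΣR_known = 0.02755 − 0.008132 = 0.01942 K/W
L/(kA) = 0.01942 ⇒ k = 0.214/(0.01942·12.6) = 0.875 W/m·K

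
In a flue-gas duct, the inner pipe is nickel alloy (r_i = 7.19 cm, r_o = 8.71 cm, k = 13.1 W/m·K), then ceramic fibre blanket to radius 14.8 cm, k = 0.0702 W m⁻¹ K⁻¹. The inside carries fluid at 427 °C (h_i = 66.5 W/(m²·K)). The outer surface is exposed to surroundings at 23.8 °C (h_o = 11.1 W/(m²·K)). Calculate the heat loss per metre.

Resistance network (inner→outer):
  R'_conv,in = 1/(2πr h) = 1/(2π·0.0719·66.5) = 0.03329 m·K/W
  R'_nickel alloy = ln(0.0871/0.0719)/(2πk) = 0.1918/(2π·13.1) = 0.002330 m·K/W
  R'_ceramic fibre blanket = ln(0.148/0.0871)/(2πk) = 0.5302/(2π·0.0702) = 1.202 m·K/W
  R'_conv,out = 1/(2πr h) = 1/(2π·0.148·11.1) = 0.09688 m·K/W
ΣR = 0.03329 + 0.002330 + 1.202 + 0.09688 = 1.335 m·K/W
Q' = ΔT/ΣR = (427 °C − 23.8 °C)/1.335 = 302 W/m

Q' = 302 W/m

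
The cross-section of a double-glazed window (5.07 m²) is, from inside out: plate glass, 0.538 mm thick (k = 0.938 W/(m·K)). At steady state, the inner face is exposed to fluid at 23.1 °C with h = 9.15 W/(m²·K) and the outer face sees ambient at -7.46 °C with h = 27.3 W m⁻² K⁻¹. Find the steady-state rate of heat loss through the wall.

Q = 1060 W

Series thermal resistances, inner to outer:
  R_conv,in = 1/(hA) = 1/(9.15·5.07) = 0.02156 K/W
  R_plate glass = L/(kA) = 5.38×10^-4/(0.938·5.07) = 1.131×10^-4 K/W
  R_conv,out = 1/(hA) = 1/(27.3·5.07) = 0.007225 K/W
ΣR = 0.02156 + 1.131×10^-4 + 0.007225 = 0.02890 K/W
Q = ΔT/ΣR = (23.1 °C − -7.46 °C)/0.02890 = 1060 W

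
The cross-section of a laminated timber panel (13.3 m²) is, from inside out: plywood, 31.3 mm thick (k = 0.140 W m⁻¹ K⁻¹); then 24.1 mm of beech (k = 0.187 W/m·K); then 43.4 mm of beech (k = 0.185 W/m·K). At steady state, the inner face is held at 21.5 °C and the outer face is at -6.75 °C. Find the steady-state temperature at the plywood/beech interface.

Resistance network (inner→outer):
  R_plywood = L/(kA) = 0.0313/(0.140·13.3) = 0.01681 K/W
  R_beech = L/(kA) = 0.0241/(0.187·13.3) = 0.009690 K/W
  R_beech = L/(kA) = 0.0434/(0.185·13.3) = 0.01764 K/W
ΣR = 0.01681 + 0.009690 + 0.01764 = 0.04414 K/W
Q = ΔT/ΣR = (21.5 °C − -6.75 °C)/0.04414 = 640.0 W
From the inner boundary to the plywood/beech interface, ΣR_partial = 0.01681 K/W.
T_interface = T_in − Q·ΣR_partial = 21.5 °C − (640.0)(0.01681) = 10.7 °C

T = 10.7 °C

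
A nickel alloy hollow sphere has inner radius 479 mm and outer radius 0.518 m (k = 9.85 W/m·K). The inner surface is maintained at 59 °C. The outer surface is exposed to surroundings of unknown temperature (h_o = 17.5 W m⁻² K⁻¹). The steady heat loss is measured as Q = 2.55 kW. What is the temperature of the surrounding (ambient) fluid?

Series resistances:
  R_nickel alloy = (1/0.479 − 1/0.518)/(4πk) = 0.1572/(4π·9.85) = 0.001270 K/W
  R_conv,out = 1/(4πr²h) = 1/(4π·0.518²·17.5) = 0.01695 K/W
ΣR = 0.01822 K/W
ΔT = Q·ΣR = 2550 × 0.01822 = 46.46 K
Heat flows outward, so T_out = T_in − ΔT = 59 − 46.46 = 12.5 °C

T_out = 12.5 °C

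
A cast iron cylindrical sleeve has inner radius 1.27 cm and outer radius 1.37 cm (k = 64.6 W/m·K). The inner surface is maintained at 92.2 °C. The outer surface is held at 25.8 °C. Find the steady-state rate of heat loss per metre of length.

Q' = 2πk·ΔT/ln(r₂/r₁) = 2π × 64.6 × 66.4 / ln(0.0137/0.0127) = 3.56×10^5 W/m

Q' = 356 kW/m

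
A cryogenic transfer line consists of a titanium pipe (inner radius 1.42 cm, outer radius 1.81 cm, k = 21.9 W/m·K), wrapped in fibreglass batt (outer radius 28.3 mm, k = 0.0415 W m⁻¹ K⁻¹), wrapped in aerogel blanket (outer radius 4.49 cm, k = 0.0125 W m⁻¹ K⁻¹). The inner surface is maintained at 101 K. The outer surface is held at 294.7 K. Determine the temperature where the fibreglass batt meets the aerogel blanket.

Series thermal resistances, inner to outer:
  R'_titanium = ln(0.0181/0.0142)/(2πk) = 0.2427/(2π·21.9) = 0.001764 m·K/W
  R'_fibreglass batt = ln(0.0283/0.0181)/(2πk) = 0.4469/(2π·0.0415) = 1.714 m·K/W
  R'_aerogel blanket = ln(0.0449/0.0283)/(2πk) = 0.4616/(2π·0.0125) = 5.877 m·K/W
ΣR = 0.001764 + 1.714 + 5.877 = 7.593 m·K/W
Q' = ΔT/ΣR = (101 K − 294.7 K)/7.593 = -25.51 W/m
From the inner boundary to the fibreglass batt/aerogel blanket interface, ΣR_partial = 1.716 m·K/W.
T_interface = T_in − Q'·ΣR_partial = 101 K − (-25.51)(1.716) = 145 K

T = 145 K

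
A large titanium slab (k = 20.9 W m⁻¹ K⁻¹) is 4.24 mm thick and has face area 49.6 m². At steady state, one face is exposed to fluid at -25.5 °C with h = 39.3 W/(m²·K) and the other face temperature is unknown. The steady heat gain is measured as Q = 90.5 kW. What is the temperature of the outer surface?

Series resistances:
  R_conv,in = 1/(hA) = 1/(39.3·49.6) = 5.130×10^-4 K/W
  R_titanium = L/(kA) = 0.00424/(20.9·49.6) = 4.090×10^-6 K/W
ΣR = 5.171×10^-4 K/W
ΔT = Q·ΣR = 90500 × 5.171×10^-4 = 46.80 K
Heat flows inward, so T_out = T_in + ΔT = -25.5 + 46.80 = 21.3 °C

T_out = 21.3 °C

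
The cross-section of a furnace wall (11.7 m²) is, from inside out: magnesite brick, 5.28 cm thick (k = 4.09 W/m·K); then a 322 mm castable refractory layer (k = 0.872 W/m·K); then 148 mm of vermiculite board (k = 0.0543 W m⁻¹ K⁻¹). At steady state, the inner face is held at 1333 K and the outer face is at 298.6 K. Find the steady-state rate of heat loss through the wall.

Q = 3.89 kW

Resistance network (inner→outer):
  R_magnesite brick = L/(kA) = 0.0528/(4.09·11.7) = 0.001103 K/W
  R_castable refractory = L/(kA) = 0.322/(0.872·11.7) = 0.03156 K/W
  R_vermiculite board = L/(kA) = 0.148/(0.0543·11.7) = 0.2330 K/W
ΣR = 0.001103 + 0.03156 + 0.2330 = 0.2657 K/W
Q = ΔT/ΣR = (1333 K − 298.6 K)/0.2657 = 3890 W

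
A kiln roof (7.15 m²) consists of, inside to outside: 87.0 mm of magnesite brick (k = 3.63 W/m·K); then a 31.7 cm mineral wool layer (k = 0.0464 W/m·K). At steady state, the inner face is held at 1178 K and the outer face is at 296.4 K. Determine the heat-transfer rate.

Resistance network (inner→outer):
  R_magnesite brick = L/(kA) = 0.0870/(3.63·7.15) = 0.003352 K/W
  R_mineral wool = L/(kA) = 0.317/(0.0464·7.15) = 0.9555 K/W
ΣR = 0.003352 + 0.9555 = 0.9589 K/W
Q = ΔT/ΣR = (1178 K − 296.4 K)/0.9589 = 919 W

Q = 919 W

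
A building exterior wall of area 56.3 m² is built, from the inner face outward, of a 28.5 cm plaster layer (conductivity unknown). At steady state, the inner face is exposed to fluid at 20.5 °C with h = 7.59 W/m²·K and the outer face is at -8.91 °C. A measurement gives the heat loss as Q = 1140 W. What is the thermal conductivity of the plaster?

k = 0.216 W/m·K

ΣR = ΔT/Q = |20.5 − -8.91|/1140 = 0.02580 K/W
Known resistances:
  R_conv,in = 1/(hA) = 1/(7.59·56.3) = 0.002340 K/W
R_plaster = ΣR − ΣR_known = 0.02580 − 0.002340 = 0.02346 K/W
L/(kA) = 0.02346 ⇒ k = 0.285/(0.02346·56.3) = 0.216 W/m·K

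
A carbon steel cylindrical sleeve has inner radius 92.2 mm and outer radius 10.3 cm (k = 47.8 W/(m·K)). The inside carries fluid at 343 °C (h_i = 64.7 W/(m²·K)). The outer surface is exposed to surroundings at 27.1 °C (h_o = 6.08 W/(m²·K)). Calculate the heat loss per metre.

Q' = 1120 W/m

Treat each layer as a resistance in series:
  R'_conv,in = 1/(2πr h) = 1/(2π·0.0922·64.7) = 0.02668 m·K/W
  R'_carbon steel = ln(0.103/0.0922)/(2πk) = 0.1108/(2π·47.8) = 3.688×10^-4 m·K/W
  R'_conv,out = 1/(2πr h) = 1/(2π·0.103·6.08) = 0.2541 m·K/W
ΣR = 0.02668 + 3.688×10^-4 + 0.2541 = 0.2811 m·K/W
Q' = ΔT/ΣR = (343 °C − 27.1 °C)/0.2811 = 1120 W/m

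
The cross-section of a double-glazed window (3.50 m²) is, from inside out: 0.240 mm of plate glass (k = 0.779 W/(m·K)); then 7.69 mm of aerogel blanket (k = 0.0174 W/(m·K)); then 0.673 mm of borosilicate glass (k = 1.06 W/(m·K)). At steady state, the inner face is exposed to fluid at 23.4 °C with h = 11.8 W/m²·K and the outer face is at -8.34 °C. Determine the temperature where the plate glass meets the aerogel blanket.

T = 18.3 °C

Treat each layer as a resistance in series:
  R_conv,in = 1/(hA) = 1/(11.8·3.50) = 0.02421 K/W
  R_plate glass = L/(kA) = 2.40×10^-4/(0.779·3.50) = 8.802×10^-5 K/W
  R_aerogel blanket = L/(kA) = 0.00769/(0.0174·3.50) = 0.1263 K/W
  R_borosilicate glass = L/(kA) = 6.73×10^-4/(1.06·3.50) = 1.814×10^-4 K/W
ΣR = 0.02421 + 8.802×10^-5 + 0.1263 + 1.814×10^-4 = 0.1508 K/W
Q = ΔT/ΣR = (23.4 °C − -8.34 °C)/0.1508 = 210.5 W
From the inner boundary to the plate glass/aerogel blanket interface, ΣR_partial = 0.02430 K/W.
T_interface = T_in − Q·ΣR_partial = 23.4 °C − (210.5)(0.02430) = 18.3 °C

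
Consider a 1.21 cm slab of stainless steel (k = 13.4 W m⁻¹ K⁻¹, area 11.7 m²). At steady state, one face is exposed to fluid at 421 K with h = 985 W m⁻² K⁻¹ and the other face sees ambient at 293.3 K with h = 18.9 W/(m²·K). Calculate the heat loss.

Resistance network (inner→outer):
  R_conv,in = 1/(hA) = 1/(985·11.7) = 8.677×10^-5 K/W
  R_stainless steel = L/(kA) = 0.0121/(13.4·11.7) = 7.718×10^-5 K/W
  R_conv,out = 1/(hA) = 1/(18.9·11.7) = 0.004522 K/W
ΣR = 8.677×10^-5 + 7.718×10^-5 + 0.004522 = 0.004686 K/W
Q = ΔT/ΣR = (421 K − 293.3 K)/0.004686 = 27300 W

Q = 27.3 kW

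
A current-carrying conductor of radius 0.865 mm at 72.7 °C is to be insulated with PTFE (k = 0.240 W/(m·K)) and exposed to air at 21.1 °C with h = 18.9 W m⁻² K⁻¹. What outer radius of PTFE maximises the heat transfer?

For a cylinder, r_cr = k_ins/h = 0.240/18.9 = 0.0127 m = 1.27 cm

r_cr = 1.27 cm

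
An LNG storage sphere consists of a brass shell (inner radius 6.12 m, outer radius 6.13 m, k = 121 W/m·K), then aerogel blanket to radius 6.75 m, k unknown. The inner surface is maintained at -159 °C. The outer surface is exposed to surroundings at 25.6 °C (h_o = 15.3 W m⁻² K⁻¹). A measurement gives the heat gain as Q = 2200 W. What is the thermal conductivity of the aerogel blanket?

k = 0.0142 W/m·K

ΣR = ΔT/Q = |-159 − 25.6|/2200 = 0.08391 K/W
Known resistances:
  R_brass = (1/6.12 − 1/6.13)/(4πk) = 2.666×10^-4/(4π·121) = 1.753×10^-7 K/W
  R_conv,out = 1/(4πr²h) = 1/(4π·6.75²·15.3) = 1.142×10^-4 K/W
R_aerogel blanket = ΣR − ΣR_known = 0.08391 − 1.144×10^-4 = 0.08380 K/W
(1/r₁−1/r₂)/(4πk) = 0.08380 ⇒ k = 0.01498/(4π·0.08380) = 0.0142 W/m·K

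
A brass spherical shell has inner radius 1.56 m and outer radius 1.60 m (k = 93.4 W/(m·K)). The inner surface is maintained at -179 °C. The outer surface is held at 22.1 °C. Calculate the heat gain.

Q = 1.47×10^7 W

Q = 4πk·ΔT/(1/r₁ − 1/r₂) = 4π × 93.4 × 201.1 / (1/1.56 − 1/1.60) = 1.47×10^7 W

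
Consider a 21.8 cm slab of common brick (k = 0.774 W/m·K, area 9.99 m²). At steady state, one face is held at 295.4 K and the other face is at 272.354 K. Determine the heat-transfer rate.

Q = 817 W

Q = kA·ΔT/L = 0.774 × 9.99 × |295.4 K − 272.354 K| / 0.218 = 817 W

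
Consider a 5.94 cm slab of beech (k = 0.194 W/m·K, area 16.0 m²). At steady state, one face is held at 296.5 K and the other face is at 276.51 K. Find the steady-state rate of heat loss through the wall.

Q = kA·ΔT/L = 0.194 × 16.0 × |296.5 K − 276.51 K| / 0.0594 = 1040 W

Q = 1040 W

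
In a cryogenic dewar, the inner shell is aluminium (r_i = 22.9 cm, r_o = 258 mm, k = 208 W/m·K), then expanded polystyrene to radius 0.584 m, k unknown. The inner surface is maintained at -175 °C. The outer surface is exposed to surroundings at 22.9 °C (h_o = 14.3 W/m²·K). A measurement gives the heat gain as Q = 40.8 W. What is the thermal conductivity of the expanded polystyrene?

ΣR = ΔT/Q = |-175 − 22.9|/40.8 = 4.850 K/W
Known resistances:
  R_aluminium = (1/0.229 − 1/0.258)/(4πk) = 0.4908/(4π·208) = 1.878×10^-4 K/W
  R_conv,out = 1/(4πr²h) = 1/(4π·0.584²·14.3) = 0.01632 K/W
R_expanded polystyrene = ΣR − ΣR_known = 4.850 − 0.01651 = 4.833 K/W
(1/r₁−1/r₂)/(4πk) = 4.833 ⇒ k = 2.164/(4π·4.833) = 0.0356 W/m·K

k = 0.0356 W/m·K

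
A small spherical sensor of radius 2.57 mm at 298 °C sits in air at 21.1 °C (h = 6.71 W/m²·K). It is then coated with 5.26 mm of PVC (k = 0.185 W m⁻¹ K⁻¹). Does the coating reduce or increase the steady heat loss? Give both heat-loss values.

increases: 0.154 → 0.905 W

Critical radius for a sphere: r_cr = 2k/h = 0.0551 m = 5.51 cm.
Outer radius after coating: r₂ = 0.00257 + 0.00526 = 0.00783 m.
Since r₁ < r_cr and r₂ ≤ r_cr, the coating moves toward the maximum at r_cr — heat loss rises.
Bare: R = 1/(4πr₁²h) = 1796 K/W; Q = 276.9/1796 = 0.154 W.
Coated: R = R_cond + R_conv = 305.9 K/W; Q = 276.9/305.9 = 0.905 W.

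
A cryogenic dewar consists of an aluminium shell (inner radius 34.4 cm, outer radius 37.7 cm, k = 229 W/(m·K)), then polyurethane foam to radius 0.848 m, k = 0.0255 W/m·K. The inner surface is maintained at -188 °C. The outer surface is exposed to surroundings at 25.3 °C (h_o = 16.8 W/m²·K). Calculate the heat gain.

Q = 46.3 W

Series thermal resistances, inner to outer:
  R_aluminium = (1/0.344 − 1/0.377)/(4πk) = 0.2545/(4π·229) = 8.842×10^-5 K/W
  R_polyurethane foam = (1/0.377 − 1/0.848)/(4πk) = 1.473/(4π·0.0255) = 4.598 K/W
  R_conv,out = 1/(4πr²h) = 1/(4π·0.848²·16.8) = 0.006587 K/W
ΣR = 8.842×10^-5 + 4.598 + 0.006587 = 4.605 K/W
Q = ΔT/ΣR = (-188 °C − 25.3 °C)/4.605 = -46.3 W
(Negative Q ⇒ heat flows inward; heat gain = 46.3 W.)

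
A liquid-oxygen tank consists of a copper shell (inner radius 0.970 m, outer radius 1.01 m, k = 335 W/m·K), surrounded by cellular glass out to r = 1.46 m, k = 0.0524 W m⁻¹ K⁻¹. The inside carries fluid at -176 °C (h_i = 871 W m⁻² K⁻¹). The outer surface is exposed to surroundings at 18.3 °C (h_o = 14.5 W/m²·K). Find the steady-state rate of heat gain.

Series thermal resistances, inner to outer:
  R_conv,in = 1/(4πr²h) = 1/(4π·0.970²·871) = 9.710×10^-5 K/W
  R_copper = (1/0.970 − 1/1.01)/(4πk) = 0.04083/(4π·335) = 9.699×10^-6 K/W
  R_cellular glass = (1/1.01 − 1/1.46)/(4πk) = 0.3052/(4π·0.0524) = 0.4634 K/W
  R_conv,out = 1/(4πr²h) = 1/(4π·1.46²·14.5) = 0.002575 K/W
ΣR = 9.710×10^-5 + 9.699×10^-6 + 0.4634 + 0.002575 = 0.4661 K/W
Q = ΔT/ΣR = (-176 °C − 18.3 °C)/0.4661 = -417 W
(Negative Q ⇒ heat flows inward; heat gain = 417 W.)

Q = 417 W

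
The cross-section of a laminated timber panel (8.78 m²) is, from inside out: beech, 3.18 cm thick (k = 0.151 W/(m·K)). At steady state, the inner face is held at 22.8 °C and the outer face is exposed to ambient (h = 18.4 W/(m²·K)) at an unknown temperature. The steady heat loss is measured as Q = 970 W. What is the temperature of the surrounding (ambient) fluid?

Sum the resistances:
  R_beech = L/(kA) = 0.0318/(0.151·8.78) = 0.02399 K/W
  R_conv,out = 1/(hA) = 1/(18.4·8.78) = 0.006190 K/W
ΣR = 0.03018 K/W
ΔT = Q·ΣR = 970 × 0.03018 = 29.27 K
Heat flows outward, so T_out = T_in − ΔT = 22.8 − 29.27 = -6.47 °C

T_out = -6.47 °C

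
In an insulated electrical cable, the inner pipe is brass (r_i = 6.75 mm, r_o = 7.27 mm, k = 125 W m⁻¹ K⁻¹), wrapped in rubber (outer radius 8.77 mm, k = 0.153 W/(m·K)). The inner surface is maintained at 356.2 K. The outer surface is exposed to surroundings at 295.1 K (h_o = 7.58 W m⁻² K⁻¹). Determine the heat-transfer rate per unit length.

Q' = 23.6 W/m

Resistance network (inner→outer):
  R'_brass = ln(0.00727/0.00675)/(2πk) = 0.07421/(2π·125) = 9.449×10^-5 m·K/W
  R'_rubber = ln(0.00877/0.00727)/(2πk) = 0.1876/(2π·0.153) = 0.1951 m·K/W
  R'_conv,out = 1/(2πr h) = 1/(2π·0.00877·7.58) = 2.394 m·K/W
ΣR = 9.449×10^-5 + 0.1951 + 2.394 = 2.589 m·K/W
Q' = ΔT/ΣR = (356.2 K − 295.1 K)/2.589 = 23.6 W/m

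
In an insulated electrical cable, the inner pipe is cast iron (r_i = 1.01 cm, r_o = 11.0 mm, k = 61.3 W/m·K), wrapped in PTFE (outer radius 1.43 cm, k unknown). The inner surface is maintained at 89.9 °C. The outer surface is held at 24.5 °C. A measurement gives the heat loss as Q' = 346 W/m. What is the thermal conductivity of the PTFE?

k = 0.221 W/m·K

ΣR = ΔT/Q' = |89.9 − 24.5|/346 = 0.1890 m·K/W
Known resistances:
  R'_cast iron = ln(0.0110/0.0101)/(2πk) = 0.08536/(2π·61.3) = 2.216×10^-4 m·K/W
R_PTFE = ΣR − ΣR_known = 0.1890 − 2.216×10^-4 = 0.1888 m·K/W
ln(r₂/r₁)/(2πk) = 0.1888 ⇒ k = 0.2624/(2π·0.1888) = 0.221 W/m·K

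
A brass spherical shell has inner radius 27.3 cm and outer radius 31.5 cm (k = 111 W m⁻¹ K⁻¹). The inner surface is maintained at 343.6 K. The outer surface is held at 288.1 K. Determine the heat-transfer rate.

Q = 4πk·ΔT/(1/r₁ − 1/r₂) = 4π × 111 × 55.5 / (1/0.273 − 1/0.315) = 1.59×10^5 W

Q = 1.59×10^5 W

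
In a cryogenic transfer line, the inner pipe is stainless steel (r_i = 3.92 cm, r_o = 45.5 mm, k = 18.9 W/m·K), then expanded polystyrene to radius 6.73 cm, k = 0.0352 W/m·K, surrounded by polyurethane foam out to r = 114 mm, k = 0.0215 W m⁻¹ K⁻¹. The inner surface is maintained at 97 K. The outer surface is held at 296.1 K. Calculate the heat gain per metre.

Q' = 35.1 W/m

Series thermal resistances, inner to outer:
  R'_stainless steel = ln(0.0455/0.0392)/(2πk) = 0.1490/(2π·18.9) = 0.001255 m·K/W
  R'_expanded polystyrene = ln(0.0673/0.0455)/(2πk) = 0.3914/(2π·0.0352) = 1.770 m·K/W
  R'_polyurethane foam = ln(0.114/0.0673)/(2πk) = 0.5270/(2π·0.0215) = 3.901 m·K/W
ΣR = 0.001255 + 1.770 + 3.901 = 5.672 m·K/W
Q' = ΔT/ΣR = (97 K − 296.1 K)/5.672 = -35.1 W/m
(Negative Q' ⇒ heat flows inward; heat gain = 35.1 W/m.)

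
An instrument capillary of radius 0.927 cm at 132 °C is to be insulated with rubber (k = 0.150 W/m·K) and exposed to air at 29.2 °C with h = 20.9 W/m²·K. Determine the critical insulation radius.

For a cylinder, r_cr = k_ins/h = 0.150/20.9 = 0.00718 m = 0.718 cm

r_cr = 0.718 cm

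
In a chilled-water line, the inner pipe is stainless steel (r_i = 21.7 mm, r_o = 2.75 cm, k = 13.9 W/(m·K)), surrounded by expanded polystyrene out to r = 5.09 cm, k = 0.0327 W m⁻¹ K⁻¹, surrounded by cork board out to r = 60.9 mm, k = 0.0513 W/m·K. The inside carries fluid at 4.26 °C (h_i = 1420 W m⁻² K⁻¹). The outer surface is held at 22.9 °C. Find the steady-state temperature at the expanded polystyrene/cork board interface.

T = 20.0 °C

Series thermal resistances, inner to outer:
  R'_conv,in = 1/(2πr h) = 1/(2π·0.0217·1420) = 0.005165 m·K/W
  R'_stainless steel = ln(0.0275/0.0217)/(2πk) = 0.2369/(2π·13.9) = 0.002712 m·K/W
  R'_expanded polystyrene = ln(0.0509/0.0275)/(2πk) = 0.6157/(2π·0.0327) = 2.997 m·K/W
  R'_cork board = ln(0.0609/0.0509)/(2πk) = 0.1794/(2π·0.0513) = 0.5565 m·K/W
ΣR = 0.005165 + 0.002712 + 2.997 + 0.5565 = 3.561 m·K/W
Q' = ΔT/ΣR = (4.26 °C − 22.9 °C)/3.561 = -5.234 W/m
From the inner boundary to the expanded polystyrene/cork board interface, ΣR_partial = 3.005 m·K/W.
T_interface = T_in − Q'·ΣR_partial = 4.26 °C − (-5.234)(3.005) = 20.0 °C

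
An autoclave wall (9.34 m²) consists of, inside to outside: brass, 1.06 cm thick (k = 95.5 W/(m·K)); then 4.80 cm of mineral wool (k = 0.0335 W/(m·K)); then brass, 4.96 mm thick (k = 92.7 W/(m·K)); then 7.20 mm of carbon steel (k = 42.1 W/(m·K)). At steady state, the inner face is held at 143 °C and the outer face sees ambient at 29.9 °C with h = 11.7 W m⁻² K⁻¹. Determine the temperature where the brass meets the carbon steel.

T = 36.3 °C

Treat each layer as a resistance in series:
  R_brass = L/(kA) = 0.0106/(95.5·9.34) = 1.188×10^-5 K/W
  R_mineral wool = L/(kA) = 0.0480/(0.0335·9.34) = 0.1534 K/W
  R_brass = L/(kA) = 0.00496/(92.7·9.34) = 5.729×10^-6 K/W
  R_carbon steel = L/(kA) = 0.00720/(42.1·9.34) = 1.831×10^-5 K/W
  R_conv,out = 1/(hA) = 1/(11.7·9.34) = 0.009151 K/W
ΣR = 1.188×10^-5 + 0.1534 + 5.729×10^-6 + 1.831×10^-5 + 0.009151 = 0.1626 K/W
Q = ΔT/ΣR = (143 °C − 29.9 °C)/0.1626 = 695.6 W
From the inner boundary to the brass/carbon steel interface, ΣR_partial = 0.1534 K/W.
T_interface = T_in − Q·ΣR_partial = 143 °C − (695.6)(0.1534) = 36.3 °C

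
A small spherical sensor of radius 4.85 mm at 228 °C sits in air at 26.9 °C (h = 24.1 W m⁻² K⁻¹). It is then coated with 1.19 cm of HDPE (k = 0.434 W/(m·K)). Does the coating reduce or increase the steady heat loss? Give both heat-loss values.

increases: 1.43 → 5.21 W

Critical radius for a sphere: r_cr = 2k/h = 0.0360 m = 3.60 cm.
Outer radius after coating: r₂ = 0.00485 + 0.0119 = 0.01675 m.
Since r₁ < r_cr and r₂ ≤ r_cr, the coating moves toward the maximum at r_cr — heat loss rises.
Bare: R = 1/(4πr₁²h) = 140.4 K/W; Q = 201.1/140.4 = 1.43 W.
Coated: R = R_cond + R_conv = 38.63 K/W; Q = 201.1/38.63 = 5.21 W.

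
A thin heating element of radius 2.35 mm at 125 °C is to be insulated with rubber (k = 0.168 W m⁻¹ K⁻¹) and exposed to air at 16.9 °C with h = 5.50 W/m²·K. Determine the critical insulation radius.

r_cr = 3.05 cm

For a cylinder, r_cr = k_ins/h = 0.168/5.50 = 0.0305 m = 3.05 cm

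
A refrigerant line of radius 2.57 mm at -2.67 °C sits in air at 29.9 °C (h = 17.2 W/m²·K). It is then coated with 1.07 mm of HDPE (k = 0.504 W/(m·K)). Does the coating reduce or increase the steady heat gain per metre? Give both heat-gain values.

increases: 9.05 → 12.3 W/m

Critical radius for a cylinder: r_cr = k/h = 0.0293 m = 2.93 cm.
Outer radius after coating: r₂ = 0.00257 + 0.00107 = 0.00364 m.
Since r₁ < r_cr and r₂ ≤ r_cr, the coating moves toward the maximum at r_cr — heat gain rises.
Bare: R = 1/(2πr₁h) = 3.600 m·K/W; Q = 32.57/3.600 = 9.05 W/m.
Coated: R = R_cond + R_conv = 2.652 m·K/W; Q = 32.57/2.652 = 12.3 W/m.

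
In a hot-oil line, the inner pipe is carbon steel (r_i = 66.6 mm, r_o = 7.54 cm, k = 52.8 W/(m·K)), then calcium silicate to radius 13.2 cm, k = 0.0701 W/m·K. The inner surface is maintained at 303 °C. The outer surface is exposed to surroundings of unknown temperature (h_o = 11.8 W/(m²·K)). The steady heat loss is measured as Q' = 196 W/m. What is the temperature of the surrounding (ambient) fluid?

T_out = 33.7 °C

Series resistances:
  R'_carbon steel = ln(0.0754/0.0666)/(2πk) = 0.1241/(2π·52.8) = 3.741×10^-4 m·K/W
  R'_calcium silicate = ln(0.132/0.0754)/(2πk) = 0.5600/(2π·0.0701) = 1.271 m·K/W
  R'_conv,out = 1/(2πr h) = 1/(2π·0.132·11.8) = 0.1022 m·K/W
ΣR = 1.374 m·K/W
ΔT = Q'·ΣR = 196 × 1.374 = 269.3 K
Heat flows outward, so T_out = T_in − ΔT = 303 − 269.3 = 33.7 °C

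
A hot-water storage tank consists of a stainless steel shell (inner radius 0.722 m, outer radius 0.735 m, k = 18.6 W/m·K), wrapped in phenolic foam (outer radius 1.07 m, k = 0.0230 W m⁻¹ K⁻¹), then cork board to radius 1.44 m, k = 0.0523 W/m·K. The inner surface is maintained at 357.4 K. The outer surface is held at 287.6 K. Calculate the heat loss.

Series thermal resistances, inner to outer:
  R_stainless steel = (1/0.722 − 1/0.735)/(4πk) = 0.02450/(4π·18.6) = 1.048×10^-4 K/W
  R_phenolic foam = (1/0.735 − 1/1.07)/(4πk) = 0.4260/(4π·0.0230) = 1.474 K/W
  R_cork board = (1/1.07 − 1/1.44)/(4πk) = 0.2401/(4π·0.0523) = 0.3654 K/W
ΣR = 1.048×10^-4 + 1.474 + 0.3654 = 1.840 K/W
Q = ΔT/ΣR = (357.4 K − 287.6 K)/1.840 = 37.9 W

Q = 37.9 W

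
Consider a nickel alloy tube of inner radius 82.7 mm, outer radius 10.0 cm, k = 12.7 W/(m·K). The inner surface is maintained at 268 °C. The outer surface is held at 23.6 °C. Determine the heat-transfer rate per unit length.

Q' = 2πk·ΔT/ln(r₂/r₁) = 2π × 12.7 × 244.4 / ln(0.100/0.0827) = 1.03×10^5 W/m

Q' = 1.03×10^5 W/m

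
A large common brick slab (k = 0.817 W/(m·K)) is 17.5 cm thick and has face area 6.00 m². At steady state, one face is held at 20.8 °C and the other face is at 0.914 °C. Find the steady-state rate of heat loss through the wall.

Q = kA·ΔT/L = 0.817 × 6.00 × |20.8 °C − 0.914 °C| / 0.175 = 557 W

Q = 557 W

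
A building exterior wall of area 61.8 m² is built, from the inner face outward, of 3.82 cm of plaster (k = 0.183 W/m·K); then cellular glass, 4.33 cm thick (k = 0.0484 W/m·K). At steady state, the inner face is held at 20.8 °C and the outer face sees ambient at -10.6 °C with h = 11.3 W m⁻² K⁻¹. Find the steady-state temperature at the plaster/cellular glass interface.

Treat each layer as a resistance in series:
  R_plaster = L/(kA) = 0.0382/(0.183·61.8) = 0.003378 K/W
  R_cellular glass = L/(kA) = 0.0433/(0.0484·61.8) = 0.01448 K/W
  R_conv,out = 1/(hA) = 1/(11.3·61.8) = 0.001432 K/W
ΣR = 0.003378 + 0.01448 + 0.001432 = 0.01929 K/W
Q = ΔT/ΣR = (20.8 °C − -10.6 °C)/0.01929 = 1628 W
From the inner boundary to the plaster/cellular glass interface, ΣR_partial = 0.003378 K/W.
T_interface = T_in − Q·ΣR_partial = 20.8 °C − (1628)(0.003378) = 15.3 °C

T = 15.3 °C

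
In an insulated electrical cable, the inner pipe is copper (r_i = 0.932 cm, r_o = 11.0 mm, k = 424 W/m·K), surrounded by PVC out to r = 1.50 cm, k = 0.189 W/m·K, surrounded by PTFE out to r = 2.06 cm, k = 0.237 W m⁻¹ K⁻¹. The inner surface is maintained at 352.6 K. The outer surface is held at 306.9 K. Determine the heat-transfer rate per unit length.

Q' = 96.4 W/m

Resistance network (inner→outer):
  R'_copper = ln(0.0110/0.00932)/(2πk) = 0.1657/(2π·424) = 6.221×10^-5 m·K/W
  R'_PVC = ln(0.0150/0.0110)/(2πk) = 0.3102/(2π·0.189) = 0.2612 m·K/W
  R'_PTFE = ln(0.0206/0.0150)/(2πk) = 0.3172/(2π·0.237) = 0.2130 m·K/W
ΣR = 6.221×10^-5 + 0.2612 + 0.2130 = 0.4743 m·K/W
Q' = ΔT/ΣR = (352.6 K − 306.9 K)/0.4743 = 96.4 W/m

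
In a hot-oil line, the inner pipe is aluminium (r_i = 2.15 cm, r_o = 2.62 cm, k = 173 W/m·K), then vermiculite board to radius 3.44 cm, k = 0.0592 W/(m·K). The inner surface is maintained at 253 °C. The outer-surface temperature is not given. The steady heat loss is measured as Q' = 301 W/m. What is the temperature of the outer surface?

Series resistances:
  R'_aluminium = ln(0.0262/0.0215)/(2πk) = 0.1977/(2π·173) = 1.819×10^-4 m·K/W
  R'_vermiculite board = ln(0.0344/0.0262)/(2πk) = 0.2723/(2π·0.0592) = 0.7321 m·K/W
ΣR = 0.7322 m·K/W
ΔT = Q'·ΣR = 301 × 0.7322 = 220.4 K
Heat flows outward, so T_out = T_in − ΔT = 253 − 220.4 = 32.6 °C

T_out = 32.6 °C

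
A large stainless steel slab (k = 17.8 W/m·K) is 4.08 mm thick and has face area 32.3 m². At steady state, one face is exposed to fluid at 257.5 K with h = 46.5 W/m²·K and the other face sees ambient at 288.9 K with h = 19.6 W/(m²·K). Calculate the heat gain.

Q = 13.9 kW

Series thermal resistances, inner to outer:
  R_conv,in = 1/(hA) = 1/(46.5·32.3) = 6.658×10^-4 K/W
  R_stainless steel = L/(kA) = 0.00408/(17.8·32.3) = 7.096×10^-6 K/W
  R_conv,out = 1/(hA) = 1/(19.6·32.3) = 0.001580 K/W
ΣR = 6.658×10^-4 + 7.096×10^-6 + 0.001580 = 0.002253 K/W
Q = ΔT/ΣR = (257.5 K − 288.9 K)/0.002253 = -13900 W
(Negative Q ⇒ heat flows inward; heat gain = 13900 W.)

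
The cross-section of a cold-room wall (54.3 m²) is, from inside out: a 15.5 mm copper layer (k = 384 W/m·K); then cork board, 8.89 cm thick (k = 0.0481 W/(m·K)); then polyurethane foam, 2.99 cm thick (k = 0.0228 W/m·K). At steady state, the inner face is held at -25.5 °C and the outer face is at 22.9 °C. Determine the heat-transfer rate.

Q = 832 W

Series thermal resistances, inner to outer:
  R_copper = L/(kA) = 0.0155/(384·54.3) = 7.434×10^-7 K/W
  R_cork board = L/(kA) = 0.0889/(0.0481·54.3) = 0.03404 K/W
  R_polyurethane foam = L/(kA) = 0.0299/(0.0228·54.3) = 0.02415 K/W
ΣR = 7.434×10^-7 + 0.03404 + 0.02415 = 0.05819 K/W
Q = ΔT/ΣR = (-25.5 °C − 22.9 °C)/0.05819 = -832 W
(Negative Q ⇒ heat flows inward; heat gain = 832 W.)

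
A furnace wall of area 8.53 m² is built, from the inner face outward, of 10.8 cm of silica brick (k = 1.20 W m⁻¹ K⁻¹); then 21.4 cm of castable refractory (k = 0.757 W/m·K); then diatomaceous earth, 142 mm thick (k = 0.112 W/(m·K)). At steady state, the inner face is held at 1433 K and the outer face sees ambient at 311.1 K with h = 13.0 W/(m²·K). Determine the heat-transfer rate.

Q = 5570 W

Treat each layer as a resistance in series:
  R_silica brick = L/(kA) = 0.108/(1.20·8.53) = 0.01055 K/W
  R_castable refractory = L/(kA) = 0.214/(0.757·8.53) = 0.03314 K/W
  R_diatomaceous earth = L/(kA) = 0.142/(0.112·8.53) = 0.1486 K/W
  R_conv,out = 1/(hA) = 1/(13.0·8.53) = 0.009018 K/W
ΣR = 0.01055 + 0.03314 + 0.1486 + 0.009018 = 0.2013 K/W
Q = ΔT/ΣR = (1433 K − 311.1 K)/0.2013 = 5570 W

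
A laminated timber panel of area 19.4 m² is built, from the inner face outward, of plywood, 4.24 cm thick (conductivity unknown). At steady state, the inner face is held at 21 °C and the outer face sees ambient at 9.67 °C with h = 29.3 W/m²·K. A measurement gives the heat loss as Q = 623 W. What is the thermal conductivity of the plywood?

ΣR = ΔT/Q = |21 − 9.67|/623 = 0.01819 K/W
Known resistances:
  R_conv,out = 1/(hA) = 1/(29.3·19.4) = 0.001759 K/W
R_plywood = ΣR − ΣR_known = 0.01819 − 0.001759 = 0.01643 K/W
L/(kA) = 0.01643 ⇒ k = 0.0424/(0.01643·19.4) = 0.133 W/m·K

k = 0.133 W/m·K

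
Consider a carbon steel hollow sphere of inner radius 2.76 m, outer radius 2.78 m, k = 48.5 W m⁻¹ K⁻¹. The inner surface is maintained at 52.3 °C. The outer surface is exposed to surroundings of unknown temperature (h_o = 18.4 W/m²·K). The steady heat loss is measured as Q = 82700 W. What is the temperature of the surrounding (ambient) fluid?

T_out = 5.67 °C

Series resistances:
  R_carbon steel = (1/2.76 − 1/2.78)/(4πk) = 0.002607/(4π·48.5) = 4.277×10^-6 K/W
  R_conv,out = 1/(4πr²h) = 1/(4π·2.78²·18.4) = 5.596×10^-4 K/W
ΣR = 5.639×10^-4 K/W
ΔT = Q·ΣR = 82700 × 5.639×10^-4 = 46.63 K
Heat flows outward, so T_out = T_in − ΔT = 52.3 − 46.63 = 5.67 °C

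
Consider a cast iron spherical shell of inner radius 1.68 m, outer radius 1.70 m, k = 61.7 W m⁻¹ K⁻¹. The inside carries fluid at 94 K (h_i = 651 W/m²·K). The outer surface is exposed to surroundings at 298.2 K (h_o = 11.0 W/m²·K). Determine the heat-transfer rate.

Treat each layer as a resistance in series:
  R_conv,in = 1/(4πr²h) = 1/(4π·1.68²·651) = 4.331×10^-5 K/W
  R_cast iron = (1/1.68 − 1/1.70)/(4πk) = 0.007003/(4π·61.7) = 9.032×10^-6 K/W
  R_conv,out = 1/(4πr²h) = 1/(4π·1.70²·11.0) = 0.002503 K/W
ΣR = 4.331×10^-5 + 9.032×10^-6 + 0.002503 = 0.002555 K/W
Q = ΔT/ΣR = (94 K − 298.2 K)/0.002555 = -79900 W
(Negative Q ⇒ heat flows inward; heat gain = 79900 W.)

Q = 79.9 kW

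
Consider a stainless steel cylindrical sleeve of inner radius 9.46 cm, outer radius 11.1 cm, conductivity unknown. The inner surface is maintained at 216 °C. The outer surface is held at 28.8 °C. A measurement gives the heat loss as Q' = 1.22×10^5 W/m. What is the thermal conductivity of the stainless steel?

k = 16.6 W/m·K

ΣR = ΔT/Q' = |216 − 28.8|/1.22×10^5 = 0.001534 m·K/W
ln(r₂/r₁)/(2πk) = 0.001534 ⇒ k = 0.1599/(2π·0.001534) = 16.6 W/m·K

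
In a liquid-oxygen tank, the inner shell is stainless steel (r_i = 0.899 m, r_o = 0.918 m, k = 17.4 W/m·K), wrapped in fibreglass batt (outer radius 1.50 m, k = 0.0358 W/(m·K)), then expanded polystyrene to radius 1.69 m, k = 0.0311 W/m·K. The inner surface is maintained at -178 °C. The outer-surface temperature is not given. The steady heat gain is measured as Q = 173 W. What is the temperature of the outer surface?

Series resistances:
  R_stainless steel = (1/0.899 − 1/0.918)/(4πk) = 0.02302/(4π·17.4) = 1.053×10^-4 K/W
  R_fibreglass batt = (1/0.918 − 1/1.50)/(4πk) = 0.4227/(4π·0.0358) = 0.9395 K/W
  R_expanded polystyrene = (1/1.50 − 1/1.69)/(4πk) = 0.07495/(4π·0.0311) = 0.1918 K/W
ΣR = 1.131 K/W
ΔT = Q·ΣR = 173 × 1.131 = 195.7 K
Heat flows inward, so T_out = T_in + ΔT = -178 + 195.7 = 17.7 °C

T_out = 17.7 °C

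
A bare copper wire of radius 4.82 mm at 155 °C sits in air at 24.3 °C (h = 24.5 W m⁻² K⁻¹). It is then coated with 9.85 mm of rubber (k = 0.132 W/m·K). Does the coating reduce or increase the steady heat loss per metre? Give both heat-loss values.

Critical radius for a cylinder: r_cr = k/h = 0.00539 m = 0.539 cm.
Outer radius after coating: r₂ = 0.00482 + 0.00985 = 0.01467 m.
r₁ < r_cr < r₂: heat loss rises to a maximum at r_cr then falls. Whether the coating helps depends on whether Q(r₂) has dropped back below Q(r₁).
Bare: R = 1/(2πr₁h) = 1.348 m·K/W; Q = 130.7/1.348 = 97.0 W/m.
Coated: R = R_cond + R_conv = 1.785 m·K/W; Q = 130.7/1.785 = 73.2 W/m.

reduces: 97.0 → 73.2 W/m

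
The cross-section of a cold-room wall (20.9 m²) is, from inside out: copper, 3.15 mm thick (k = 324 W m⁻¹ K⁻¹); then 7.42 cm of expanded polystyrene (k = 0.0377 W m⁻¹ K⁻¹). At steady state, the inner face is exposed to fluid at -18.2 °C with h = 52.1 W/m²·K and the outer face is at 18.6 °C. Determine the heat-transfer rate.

Resistance network (inner→outer):
  R_conv,in = 1/(hA) = 1/(52.1·20.9) = 9.184×10^-4 K/W
  R_copper = L/(kA) = 0.00315/(324·20.9) = 4.652×10^-7 K/W
  R_expanded polystyrene = L/(kA) = 0.0742/(0.0377·20.9) = 0.09417 K/W
ΣR = 9.184×10^-4 + 4.652×10^-7 + 0.09417 = 0.09509 K/W
Q = ΔT/ΣR = (-18.2 °C − 18.6 °C)/0.09509 = -387 W
(Negative Q ⇒ heat flows inward; heat gain = 387 W.)

Q = 387 W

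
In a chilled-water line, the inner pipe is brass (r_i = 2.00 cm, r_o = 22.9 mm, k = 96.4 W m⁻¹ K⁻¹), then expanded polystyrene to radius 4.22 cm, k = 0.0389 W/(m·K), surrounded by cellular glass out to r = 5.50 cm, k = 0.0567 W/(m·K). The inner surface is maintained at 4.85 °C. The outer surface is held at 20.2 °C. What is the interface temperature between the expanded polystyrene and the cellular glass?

T = 16.7 °C

Treat each layer as a resistance in series:
  R'_brass = ln(0.0229/0.0200)/(2πk) = 0.1354/(2π·96.4) = 2.236×10^-4 m·K/W
  R'_expanded polystyrene = ln(0.0422/0.0229)/(2πk) = 0.6113/(2π·0.0389) = 2.501 m·K/W
  R'_cellular glass = ln(0.0550/0.0422)/(2πk) = 0.2649/(2π·0.0567) = 0.7436 m·K/W
ΣR = 2.236×10^-4 + 2.501 + 0.7436 = 3.245 m·K/W
Q' = ΔT/ΣR = (4.85 °C − 20.2 °C)/3.245 = -4.730 W/m
From the inner boundary to the expanded polystyrene/cellular glass interface, ΣR_partial = 2.501 m·K/W.
T_interface = T_in − Q'·ΣR_partial = 4.85 °C − (-4.730)(2.501) = 16.7 °C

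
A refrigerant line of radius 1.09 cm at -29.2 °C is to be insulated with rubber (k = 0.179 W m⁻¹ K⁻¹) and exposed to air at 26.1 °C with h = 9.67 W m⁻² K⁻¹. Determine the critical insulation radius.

r_cr = 1.85 cm

For a cylinder, r_cr = k_ins/h = 0.179/9.67 = 0.0185 m = 1.85 cm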